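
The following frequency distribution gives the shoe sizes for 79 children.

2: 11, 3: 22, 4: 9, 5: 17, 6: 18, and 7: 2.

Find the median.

4

Cumulative frequencies: 11, 33, 42, 59, 77, 79
n = 79, so the median is the value in position (n+1)/2 = 40.
Position 40 falls at value 4.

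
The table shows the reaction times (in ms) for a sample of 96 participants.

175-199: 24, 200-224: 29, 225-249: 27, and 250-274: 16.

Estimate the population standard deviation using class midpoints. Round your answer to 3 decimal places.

Midpoints: 187, 212, 237, 262
n = 96, Σfm = 21227, mean = 221.1146
Σfm² = 4757499
Σf(m − x̄)² = Σfm² − (Σfm)²/n = 4757499 − 21227²/96 = 63899.7396
Population variance = 63899.7396 / 96 = 665.6223
Standard deviation = √665.6223 = 25.7997

25.800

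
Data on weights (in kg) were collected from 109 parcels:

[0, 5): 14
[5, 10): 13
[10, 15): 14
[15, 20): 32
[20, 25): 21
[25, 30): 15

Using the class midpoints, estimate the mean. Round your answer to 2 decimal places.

16.08

Midpoints: 2.5, 7.5, 12.5, 17.5, 22.5, 27.5
Σfm = 14×2.5 + 13×7.5 + 14×12.5 + 32×17.5 + 21×22.5 + 15×27.5 = 1752.5
n = Σf = 109
Mean = 1752.5 / 109 = 16.0780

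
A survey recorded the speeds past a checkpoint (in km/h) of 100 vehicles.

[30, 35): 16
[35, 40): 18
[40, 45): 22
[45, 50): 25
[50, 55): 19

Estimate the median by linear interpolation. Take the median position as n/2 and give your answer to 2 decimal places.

43.64

Cumulative frequencies: 16, 34, 56, 81, 100
n = 100; position = n/2 = 50.
This falls in the class [40, 45): L = 40, F = 34, f = 22, h = 5.
Median ≈ 40 + ((50 − 34) / 22) × 5 = 43.6364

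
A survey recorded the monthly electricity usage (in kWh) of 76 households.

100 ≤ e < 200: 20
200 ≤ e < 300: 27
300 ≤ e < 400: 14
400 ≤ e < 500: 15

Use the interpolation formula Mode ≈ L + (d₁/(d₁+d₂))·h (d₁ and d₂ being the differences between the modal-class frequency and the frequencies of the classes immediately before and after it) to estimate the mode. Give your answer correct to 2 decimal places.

Modal class: 200 ≤ e < 300 (highest frequency 27).
d₁ = 27 − 20 = 7, d₂ = 27 − 14 = 13
Mode ≈ 200 + (7/(7+13)) × 100 = 200 + 35.0000 = 235.0000

235.00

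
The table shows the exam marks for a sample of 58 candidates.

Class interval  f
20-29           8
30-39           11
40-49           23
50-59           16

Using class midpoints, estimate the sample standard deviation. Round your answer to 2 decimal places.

Midpoints: 24.5, 34.5, 44.5, 54.5
n = 58, Σfm = 2471, mean = 42.6034
Σfm² = 110964.5
Σf(m − x̄)² = Σfm² − (Σfm)²/n = 110964.5 − 2471²/58 = 5691.3793
Sample variance = 5691.3793 / 57 = 99.8488
Standard deviation = √99.8488 = 9.9924

9.99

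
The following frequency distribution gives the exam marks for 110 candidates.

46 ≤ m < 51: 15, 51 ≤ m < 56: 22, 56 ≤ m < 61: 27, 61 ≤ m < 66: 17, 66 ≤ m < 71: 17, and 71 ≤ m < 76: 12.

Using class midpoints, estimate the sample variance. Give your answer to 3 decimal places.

60.519

Midpoints: 48.5, 53.5, 58.5, 63.5, 68.5, 73.5
n = 110, Σfm = 6610, mean = 60.0909
Σfm² = 403797.5
Σf(m − x̄)² = Σfm² − (Σfm)²/n = 403797.5 − 6610²/110 = 6596.5909
Sample variance = 6596.5909 / 109 = 60.5192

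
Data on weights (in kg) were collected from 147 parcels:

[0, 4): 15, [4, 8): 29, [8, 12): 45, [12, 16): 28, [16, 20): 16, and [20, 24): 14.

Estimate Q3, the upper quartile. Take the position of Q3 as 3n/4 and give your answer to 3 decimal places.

15.036

Cumulative frequencies: 15, 44, 89, 117, 133, 147
n = 147; position = 3n/4 = 110.25.
This falls in the class [12, 16): L = 12, F = 89, f = 28, h = 4.
Upper quartile ≈ 12 + ((110.25 − 89) / 28) × 4 = 15.0357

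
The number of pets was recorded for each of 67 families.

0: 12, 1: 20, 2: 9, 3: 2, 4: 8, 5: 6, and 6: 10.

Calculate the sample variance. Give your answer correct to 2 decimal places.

4.56

Values: 0, 1, 2, 3, 4, 5, 6
n = 67, Σfx = 166, mean = 2.4776
Σfx² = 712
Σf(x − x̄)² = Σfx² − (Σfx)²/n = 712 − 166²/67 = 300.7164
Sample variance = 300.7164 / 66 = 4.5563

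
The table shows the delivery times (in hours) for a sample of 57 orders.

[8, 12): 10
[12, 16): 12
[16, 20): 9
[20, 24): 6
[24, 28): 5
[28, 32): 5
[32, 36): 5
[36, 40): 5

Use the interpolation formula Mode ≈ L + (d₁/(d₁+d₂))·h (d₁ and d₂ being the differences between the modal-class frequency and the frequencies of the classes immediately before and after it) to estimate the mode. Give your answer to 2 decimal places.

Modal class: [12, 16) (highest frequency 12).
d₁ = 12 − 10 = 2, d₂ = 12 − 9 = 3
Mode ≈ 12 + (2/(2+3)) × 4 = 12 + 1.6000 = 13.6000

13.60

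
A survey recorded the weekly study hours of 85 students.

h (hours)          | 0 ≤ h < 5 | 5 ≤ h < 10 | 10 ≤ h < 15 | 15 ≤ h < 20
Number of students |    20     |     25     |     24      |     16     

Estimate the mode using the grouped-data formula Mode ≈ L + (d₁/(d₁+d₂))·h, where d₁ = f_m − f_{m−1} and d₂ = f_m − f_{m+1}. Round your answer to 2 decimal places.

9.17

Modal class: 5 ≤ h < 10 (highest frequency 25).
d₁ = 25 − 20 = 5, d₂ = 25 − 24 = 1
Mode ≈ 5 + (5/(5+1)) × 5 = 5 + 4.1667 = 9.1667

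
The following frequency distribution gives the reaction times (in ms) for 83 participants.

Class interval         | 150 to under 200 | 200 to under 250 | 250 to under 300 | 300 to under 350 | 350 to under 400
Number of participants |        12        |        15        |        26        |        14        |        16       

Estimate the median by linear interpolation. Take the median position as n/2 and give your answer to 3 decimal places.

277.885

Cumulative frequencies: 12, 27, 53, 67, 83
n = 83; position = n/2 = 41.5.
This falls in the class 250 to under 300: L = 250, F = 27, f = 26, h = 50.
Median ≈ 250 + ((41.5 − 27) / 26) × 50 = 277.8846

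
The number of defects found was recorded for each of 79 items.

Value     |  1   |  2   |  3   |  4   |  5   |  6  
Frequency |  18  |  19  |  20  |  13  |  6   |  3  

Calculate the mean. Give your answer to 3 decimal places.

Values: 1, 2, 3, 4, 5, 6
Σfx = 18×1 + 19×2 + 20×3 + 13×4 + 6×5 + 3×6 = 216
n = Σf = 79
Mean = 216 / 79 = 2.7342

2.734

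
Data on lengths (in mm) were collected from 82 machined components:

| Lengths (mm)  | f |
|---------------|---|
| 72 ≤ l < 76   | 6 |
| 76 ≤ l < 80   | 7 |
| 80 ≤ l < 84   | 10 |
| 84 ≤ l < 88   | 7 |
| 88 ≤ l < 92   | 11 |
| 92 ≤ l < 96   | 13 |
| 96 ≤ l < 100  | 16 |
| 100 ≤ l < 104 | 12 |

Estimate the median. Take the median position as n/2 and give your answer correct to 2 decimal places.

92.00

Cumulative frequencies: 6, 13, 23, 30, 41, 54, 70, 82
n = 82; position = n/2 = 41.
This falls in the class 88 ≤ l < 92: L = 88, F = 30, f = 11, h = 4.
Median ≈ 88 + ((41 − 30) / 11) × 4 = 92.0000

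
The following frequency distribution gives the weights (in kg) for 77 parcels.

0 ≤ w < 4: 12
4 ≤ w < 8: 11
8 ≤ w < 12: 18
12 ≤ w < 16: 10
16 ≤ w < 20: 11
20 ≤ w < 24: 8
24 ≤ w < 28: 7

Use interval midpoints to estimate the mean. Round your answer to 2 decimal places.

Midpoints: 2, 6, 10, 14, 18, 22, 26
Σfm = 12×2 + 11×6 + 18×10 + 10×14 + 11×18 + 8×22 + 7×26 = 966
n = Σf = 77
Mean = 966 / 77 = 12.5455

12.55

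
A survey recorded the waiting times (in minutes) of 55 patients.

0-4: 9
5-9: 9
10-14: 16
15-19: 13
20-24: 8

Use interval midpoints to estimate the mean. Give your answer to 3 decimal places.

12.182

Midpoints: 2, 7, 12, 17, 22
Σfm = 9×2 + 9×7 + 16×12 + 13×17 + 8×22 = 670
n = Σf = 55
Mean = 670 / 55 = 12.1818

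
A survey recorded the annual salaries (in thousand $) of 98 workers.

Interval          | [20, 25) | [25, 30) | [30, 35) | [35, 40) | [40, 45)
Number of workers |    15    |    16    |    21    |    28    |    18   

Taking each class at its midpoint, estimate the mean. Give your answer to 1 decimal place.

33.4

Midpoints: 22.5, 27.5, 32.5, 37.5, 42.5
Σfm = 15×22.5 + 16×27.5 + 21×32.5 + 28×37.5 + 18×42.5 = 3275
n = Σf = 98
Mean = 3275 / 98 = 33.4184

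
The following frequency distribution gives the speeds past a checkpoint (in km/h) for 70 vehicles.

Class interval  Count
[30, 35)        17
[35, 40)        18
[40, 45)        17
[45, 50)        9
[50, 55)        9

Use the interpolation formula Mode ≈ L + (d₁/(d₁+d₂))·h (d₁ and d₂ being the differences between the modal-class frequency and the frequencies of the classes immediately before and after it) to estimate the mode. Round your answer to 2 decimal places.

Modal class: [35, 40) (highest frequency 18).
d₁ = 18 − 17 = 1, d₂ = 18 − 17 = 1
Mode ≈ 35 + (1/(1+1)) × 5 = 35 + 2.5000 = 37.5000

37.50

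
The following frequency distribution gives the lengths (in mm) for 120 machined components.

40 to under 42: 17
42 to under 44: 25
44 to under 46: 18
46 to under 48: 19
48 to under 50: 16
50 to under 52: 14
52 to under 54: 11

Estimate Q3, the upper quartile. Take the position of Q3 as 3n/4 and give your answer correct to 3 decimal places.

Cumulative frequencies: 17, 42, 60, 79, 95, 109, 120
n = 120; position = 3n/4 = 90.
This falls in the class 48 to under 50: L = 48, F = 79, f = 16, h = 2.
Upper quartile ≈ 48 + ((90 − 79) / 16) × 2 = 49.3750

49.375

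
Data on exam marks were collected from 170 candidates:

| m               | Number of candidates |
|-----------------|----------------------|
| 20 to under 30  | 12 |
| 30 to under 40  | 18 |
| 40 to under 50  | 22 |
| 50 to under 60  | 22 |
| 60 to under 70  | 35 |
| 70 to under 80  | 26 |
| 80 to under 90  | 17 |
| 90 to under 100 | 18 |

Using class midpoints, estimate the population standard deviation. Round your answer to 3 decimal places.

Midpoints: 25, 35, 45, 55, 65, 75, 85, 95
n = 170, Σfm = 10510, mean = 61.8235
Σfm² = 720050
Σf(m − x̄)² = Σfm² − (Σfm)²/n = 720050 − 10510²/170 = 70284.7059
Population variance = 70284.7059 / 170 = 413.4394
Standard deviation = √413.4394 = 20.3332

20.333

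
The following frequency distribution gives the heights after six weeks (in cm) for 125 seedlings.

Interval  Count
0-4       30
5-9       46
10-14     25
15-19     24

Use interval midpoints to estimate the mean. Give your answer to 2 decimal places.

8.72

Midpoints: 2, 7, 12, 17
Σfm = 30×2 + 46×7 + 25×12 + 24×17 = 1090
n = Σf = 125
Mean = 1090 / 125 = 8.7200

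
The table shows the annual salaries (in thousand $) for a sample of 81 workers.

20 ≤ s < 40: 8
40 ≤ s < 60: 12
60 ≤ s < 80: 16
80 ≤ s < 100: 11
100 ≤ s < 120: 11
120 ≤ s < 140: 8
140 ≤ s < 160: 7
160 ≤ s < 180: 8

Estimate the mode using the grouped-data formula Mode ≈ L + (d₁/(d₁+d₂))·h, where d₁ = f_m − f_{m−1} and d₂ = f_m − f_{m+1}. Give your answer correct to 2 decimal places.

68.89

Modal class: 60 ≤ s < 80 (highest frequency 16).
d₁ = 16 − 12 = 4, d₂ = 16 − 11 = 5
Mode ≈ 60 + (4/(4+5)) × 20 = 60 + 8.8889 = 68.8889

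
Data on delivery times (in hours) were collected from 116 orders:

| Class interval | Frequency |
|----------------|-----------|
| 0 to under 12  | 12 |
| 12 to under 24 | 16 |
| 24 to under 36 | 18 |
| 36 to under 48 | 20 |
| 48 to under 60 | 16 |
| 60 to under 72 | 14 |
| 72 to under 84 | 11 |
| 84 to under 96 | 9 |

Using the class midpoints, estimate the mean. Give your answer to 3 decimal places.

Midpoints: 6, 18, 30, 42, 54, 66, 78, 90
Σfm = 12×6 + 16×18 + 18×30 + 20×42 + 16×54 + 14×66 + 11×78 + 9×90 = 5196
n = Σf = 116
Mean = 5196 / 116 = 44.7931

44.793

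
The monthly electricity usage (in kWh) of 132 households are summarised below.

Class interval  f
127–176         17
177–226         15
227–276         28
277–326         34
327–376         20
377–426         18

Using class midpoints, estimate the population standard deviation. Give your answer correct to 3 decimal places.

76.836

Midpoints: 151.5, 201.5, 251.5, 301.5, 351.5, 401.5
n = 132, Σfm = 37148, mean = 281.4242
Σfm² = 11233647
Σf(m − x̄)² = Σfm² − (Σfm)²/n = 11233647 − 37148²/132 = 779299.2424
Population variance = 779299.2424 / 132 = 5903.7821
Standard deviation = √5903.7821 = 76.8361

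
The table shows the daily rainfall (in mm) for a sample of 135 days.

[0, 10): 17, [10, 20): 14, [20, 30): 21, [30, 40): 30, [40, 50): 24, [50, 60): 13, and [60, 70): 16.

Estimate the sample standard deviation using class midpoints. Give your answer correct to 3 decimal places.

Midpoints: 5, 15, 25, 35, 45, 55, 65
n = 135, Σfm = 4705, mean = 34.8519
Σfm² = 208975
Σf(m − x̄)² = Σfm² − (Σfm)²/n = 208975 − 4705²/135 = 44997.0370
Sample variance = 44997.0370 / 134 = 335.7988
Standard deviation = √335.7988 = 18.3248

18.325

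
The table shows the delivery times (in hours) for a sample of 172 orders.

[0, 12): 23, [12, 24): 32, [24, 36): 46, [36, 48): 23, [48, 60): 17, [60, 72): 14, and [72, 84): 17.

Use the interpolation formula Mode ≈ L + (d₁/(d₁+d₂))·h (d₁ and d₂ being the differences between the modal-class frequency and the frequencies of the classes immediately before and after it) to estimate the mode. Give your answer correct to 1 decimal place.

28.5

Modal class: [24, 36) (highest frequency 46).
d₁ = 46 − 32 = 14, d₂ = 46 − 23 = 23
Mode ≈ 24 + (14/(14+23)) × 12 = 24 + 4.5405 = 28.5405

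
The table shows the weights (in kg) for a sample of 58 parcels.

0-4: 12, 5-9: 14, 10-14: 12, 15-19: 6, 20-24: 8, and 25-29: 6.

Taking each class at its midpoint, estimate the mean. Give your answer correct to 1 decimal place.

Midpoints: 2, 7, 12, 17, 22, 27
Σfm = 12×2 + 14×7 + 12×12 + 6×17 + 8×22 + 6×27 = 706
n = Σf = 58
Mean = 706 / 58 = 12.1724

12.2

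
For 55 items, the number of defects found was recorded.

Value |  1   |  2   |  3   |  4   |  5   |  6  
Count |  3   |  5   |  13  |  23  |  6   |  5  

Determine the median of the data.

4

Cumulative frequencies: 3, 8, 21, 44, 50, 55
n = 55, so the median is the value in position (n+1)/2 = 28.
Position 28 falls at value 4.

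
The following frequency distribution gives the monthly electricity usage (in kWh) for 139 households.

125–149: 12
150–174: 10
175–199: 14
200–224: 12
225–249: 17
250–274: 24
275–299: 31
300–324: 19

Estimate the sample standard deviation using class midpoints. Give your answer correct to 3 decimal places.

Midpoints: 137, 162, 187, 212, 237, 262, 287, 312
n = 139, Σfm = 33568, mean = 241.4964
Σfm² = 8521866
Σf(m − x̄)² = Σfm² − (Σfm)²/n = 8521866 − 33568²/139 = 415314.7482
Sample variance = 415314.7482 / 138 = 3009.5272
Standard deviation = √3009.5272 = 54.8592

54.859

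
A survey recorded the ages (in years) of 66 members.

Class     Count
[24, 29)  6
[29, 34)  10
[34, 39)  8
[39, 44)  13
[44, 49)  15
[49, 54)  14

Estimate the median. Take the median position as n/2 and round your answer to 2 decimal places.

Cumulative frequencies: 6, 16, 24, 37, 52, 66
n = 66; position = n/2 = 33.
This falls in the class [39, 44): L = 39, F = 24, f = 13, h = 5.
Median ≈ 39 + ((33 − 24) / 13) × 5 = 42.4615

42.46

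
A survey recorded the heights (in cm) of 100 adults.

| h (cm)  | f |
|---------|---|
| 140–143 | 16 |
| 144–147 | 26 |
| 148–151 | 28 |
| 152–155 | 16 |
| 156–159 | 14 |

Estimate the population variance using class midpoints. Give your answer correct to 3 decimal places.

Midpoints: 141.5, 145.5, 149.5, 153.5, 157.5
n = 100, Σfm = 14894, mean = 148.9400
Σfm² = 2220873
Σf(m − x̄)² = Σfm² − (Σfm)²/n = 2220873 − 14894²/100 = 2560.6400
Population variance = 2560.6400 / 100 = 25.6064

25.606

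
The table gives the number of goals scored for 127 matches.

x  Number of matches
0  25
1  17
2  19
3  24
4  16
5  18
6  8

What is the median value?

Cumulative frequencies: 25, 42, 61, 85, 101, 119, 127
n = 127, so the median is the value in position (n+1)/2 = 64.
Position 64 falls at value 3.

3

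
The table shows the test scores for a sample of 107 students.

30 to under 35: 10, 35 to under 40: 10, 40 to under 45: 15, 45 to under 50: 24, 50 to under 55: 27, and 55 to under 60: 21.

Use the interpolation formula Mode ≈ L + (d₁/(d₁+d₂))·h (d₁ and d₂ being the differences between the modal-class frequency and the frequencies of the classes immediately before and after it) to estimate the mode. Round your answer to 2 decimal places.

51.67

Modal class: 50 to under 55 (highest frequency 27).
d₁ = 27 − 24 = 3, d₂ = 27 − 21 = 6
Mode ≈ 50 + (3/(3+6)) × 5 = 50 + 1.6667 = 51.6667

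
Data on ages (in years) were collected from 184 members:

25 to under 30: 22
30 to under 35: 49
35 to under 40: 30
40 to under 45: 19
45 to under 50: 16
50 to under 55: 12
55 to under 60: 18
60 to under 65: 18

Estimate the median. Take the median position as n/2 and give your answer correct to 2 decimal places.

38.50

Cumulative frequencies: 22, 71, 101, 120, 136, 148, 166, 184
n = 184; position = n/2 = 92.
This falls in the class 35 to under 40: L = 35, F = 71, f = 30, h = 5.
Median ≈ 35 + ((92 − 71) / 30) × 5 = 38.5000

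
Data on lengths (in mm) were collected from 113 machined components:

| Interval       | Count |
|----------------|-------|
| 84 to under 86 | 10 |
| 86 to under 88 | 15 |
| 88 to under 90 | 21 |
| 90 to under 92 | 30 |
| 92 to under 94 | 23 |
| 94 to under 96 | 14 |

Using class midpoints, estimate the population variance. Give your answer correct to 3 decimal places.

Midpoints: 85, 87, 89, 91, 93, 95
n = 113, Σfm = 10223, mean = 90.4690
Σfm² = 925833
Σf(m − x̄)² = Σfm² − (Σfm)²/n = 925833 − 10223²/113 = 968.1416
Population variance = 968.1416 / 113 = 8.5676

8.568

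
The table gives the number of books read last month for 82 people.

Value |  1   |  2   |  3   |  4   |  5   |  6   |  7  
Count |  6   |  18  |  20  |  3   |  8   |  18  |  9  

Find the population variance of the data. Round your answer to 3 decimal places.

3.743

Values: 1, 2, 3, 4, 5, 6, 7
n = 82, Σfx = 325, mean = 3.9634
Σfx² = 1595
Σf(x − x̄)² = Σfx² − (Σfx)²/n = 1595 − 325²/82 = 306.8902
Population variance = 306.8902 / 82 = 3.7426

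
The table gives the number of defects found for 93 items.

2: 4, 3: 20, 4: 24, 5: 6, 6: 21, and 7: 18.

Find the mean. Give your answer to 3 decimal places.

4.796

Values: 2, 3, 4, 5, 6, 7
Σfx = 4×2 + 20×3 + 24×4 + 6×5 + 21×6 + 18×7 = 446
n = Σf = 93
Mean = 446 / 93 = 4.7957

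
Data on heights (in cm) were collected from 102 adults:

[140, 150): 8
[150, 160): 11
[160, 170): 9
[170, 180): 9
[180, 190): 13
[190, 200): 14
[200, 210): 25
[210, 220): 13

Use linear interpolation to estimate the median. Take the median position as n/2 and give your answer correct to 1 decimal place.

190.7

Cumulative frequencies: 8, 19, 28, 37, 50, 64, 89, 102
n = 102; position = n/2 = 51.
This falls in the class [190, 200): L = 190, F = 50, f = 14, h = 10.
Median ≈ 190 + ((51 − 50) / 14) × 10 = 190.7143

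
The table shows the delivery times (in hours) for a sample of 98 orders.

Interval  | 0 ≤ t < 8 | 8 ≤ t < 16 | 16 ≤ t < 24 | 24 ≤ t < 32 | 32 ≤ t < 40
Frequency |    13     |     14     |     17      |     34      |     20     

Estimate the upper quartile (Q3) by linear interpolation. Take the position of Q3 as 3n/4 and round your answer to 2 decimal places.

30.94

Cumulative frequencies: 13, 27, 44, 78, 98
n = 98; position = 3n/4 = 73.5.
This falls in the class 24 ≤ t < 32: L = 24, F = 44, f = 34, h = 8.
Upper quartile ≈ 24 + ((73.5 − 44) / 34) × 8 = 30.9412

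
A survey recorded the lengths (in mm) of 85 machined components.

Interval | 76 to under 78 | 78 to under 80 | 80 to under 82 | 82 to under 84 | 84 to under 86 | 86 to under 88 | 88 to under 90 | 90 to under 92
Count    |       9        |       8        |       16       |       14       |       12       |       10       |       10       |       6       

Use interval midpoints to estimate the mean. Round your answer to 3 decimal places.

83.635

Midpoints: 77, 79, 81, 83, 85, 87, 89, 91
Σfm = 9×77 + 8×79 + 16×81 + 14×83 + 12×85 + 10×87 + 10×89 + 6×91 = 7109
n = Σf = 85
Mean = 7109 / 85 = 83.6353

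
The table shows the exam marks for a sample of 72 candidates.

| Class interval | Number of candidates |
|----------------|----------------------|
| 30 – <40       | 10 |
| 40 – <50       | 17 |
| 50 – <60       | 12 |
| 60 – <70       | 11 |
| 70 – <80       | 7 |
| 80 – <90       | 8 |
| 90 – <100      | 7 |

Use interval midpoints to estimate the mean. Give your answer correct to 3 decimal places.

60.556

Midpoints: 35, 45, 55, 65, 75, 85, 95
Σfm = 10×35 + 17×45 + 12×55 + 11×65 + 7×75 + 8×85 + 7×95 = 4360
n = Σf = 72
Mean = 4360 / 72 = 60.5556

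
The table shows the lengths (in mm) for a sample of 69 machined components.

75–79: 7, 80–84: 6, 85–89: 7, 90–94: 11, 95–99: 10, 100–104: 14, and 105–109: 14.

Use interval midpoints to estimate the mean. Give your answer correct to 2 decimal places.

Midpoints: 77, 82, 87, 92, 97, 102, 107
Σfm = 7×77 + 6×82 + 7×87 + 11×92 + 10×97 + 14×102 + 14×107 = 6548
n = Σf = 69
Mean = 6548 / 69 = 94.8986

94.90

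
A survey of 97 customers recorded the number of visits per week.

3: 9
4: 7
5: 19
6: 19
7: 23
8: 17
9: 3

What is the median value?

Cumulative frequencies: 9, 16, 35, 54, 77, 94, 97
n = 97, so the median is the value in position (n+1)/2 = 49.
Position 49 falls at value 6.

6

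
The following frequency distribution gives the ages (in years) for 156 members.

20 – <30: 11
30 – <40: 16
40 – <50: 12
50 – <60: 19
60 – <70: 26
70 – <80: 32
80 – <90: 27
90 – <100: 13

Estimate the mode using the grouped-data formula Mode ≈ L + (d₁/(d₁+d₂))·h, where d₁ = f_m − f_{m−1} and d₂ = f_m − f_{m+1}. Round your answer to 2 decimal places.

75.45

Modal class: 70 – <80 (highest frequency 32).
d₁ = 32 − 26 = 6, d₂ = 32 − 27 = 5
Mode ≈ 70 + (6/(6+5)) × 10 = 70 + 5.4545 = 75.4545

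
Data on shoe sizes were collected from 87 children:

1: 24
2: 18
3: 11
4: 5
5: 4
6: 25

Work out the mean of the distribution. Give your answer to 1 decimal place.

Values: 1, 2, 3, 4, 5, 6
Σfx = 24×1 + 18×2 + 11×3 + 5×4 + 4×5 + 25×6 = 283
n = Σf = 87
Mean = 283 / 87 = 3.2529

3.3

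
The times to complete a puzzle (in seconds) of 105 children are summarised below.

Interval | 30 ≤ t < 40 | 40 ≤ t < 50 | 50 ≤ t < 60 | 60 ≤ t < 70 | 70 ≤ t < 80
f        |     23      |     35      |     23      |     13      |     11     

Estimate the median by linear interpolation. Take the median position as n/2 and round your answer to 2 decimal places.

48.43

Cumulative frequencies: 23, 58, 81, 94, 105
n = 105; position = n/2 = 52.5.
This falls in the class 40 ≤ t < 50: L = 40, F = 23, f = 35, h = 10.
Median ≈ 40 + ((52.5 − 23) / 35) × 10 = 48.4286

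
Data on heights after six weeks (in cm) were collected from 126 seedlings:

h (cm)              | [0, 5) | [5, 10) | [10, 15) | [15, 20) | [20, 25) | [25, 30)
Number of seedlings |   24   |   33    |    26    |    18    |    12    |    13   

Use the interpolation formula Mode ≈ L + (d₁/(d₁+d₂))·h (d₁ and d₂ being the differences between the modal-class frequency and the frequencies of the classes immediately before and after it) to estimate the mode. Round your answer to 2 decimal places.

7.81

Modal class: [5, 10) (highest frequency 33).
d₁ = 33 − 24 = 9, d₂ = 33 − 26 = 7
Mode ≈ 5 + (9/(9+7)) × 5 = 5 + 2.8125 = 7.8125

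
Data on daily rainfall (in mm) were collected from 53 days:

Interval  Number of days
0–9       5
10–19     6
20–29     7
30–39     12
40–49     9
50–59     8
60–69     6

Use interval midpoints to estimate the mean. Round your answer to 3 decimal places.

36.198

Midpoints: 4.5, 14.5, 24.5, 34.5, 44.5, 54.5, 64.5
Σfm = 5×4.5 + 6×14.5 + 7×24.5 + 12×34.5 + 9×44.5 + 8×54.5 + 6×64.5 = 1918.5
n = Σf = 53
Mean = 1918.5 / 53 = 36.1981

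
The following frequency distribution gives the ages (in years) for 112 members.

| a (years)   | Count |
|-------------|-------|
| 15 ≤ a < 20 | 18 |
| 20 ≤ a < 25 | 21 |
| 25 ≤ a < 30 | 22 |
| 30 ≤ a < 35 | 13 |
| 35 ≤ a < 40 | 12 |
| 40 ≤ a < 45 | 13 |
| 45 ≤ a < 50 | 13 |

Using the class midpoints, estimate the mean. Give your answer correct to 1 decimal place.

Midpoints: 17.5, 22.5, 27.5, 32.5, 37.5, 42.5, 47.5
Σfm = 18×17.5 + 21×22.5 + 22×27.5 + 13×32.5 + 12×37.5 + 13×42.5 + 13×47.5 = 3435
n = Σf = 112
Mean = 3435 / 112 = 30.6696

30.7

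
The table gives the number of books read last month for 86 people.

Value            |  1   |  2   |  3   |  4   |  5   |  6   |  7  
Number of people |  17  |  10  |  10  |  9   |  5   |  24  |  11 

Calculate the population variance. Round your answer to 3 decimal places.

4.683

Values: 1, 2, 3, 4, 5, 6, 7
n = 86, Σfx = 349, mean = 4.0581
Σfx² = 1819
Σf(x − x̄)² = Σfx² − (Σfx)²/n = 1819 − 349²/86 = 402.7093
Population variance = 402.7093 / 86 = 4.6827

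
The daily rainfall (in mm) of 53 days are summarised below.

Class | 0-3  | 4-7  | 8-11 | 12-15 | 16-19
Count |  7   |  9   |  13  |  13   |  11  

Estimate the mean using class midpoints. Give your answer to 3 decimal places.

Midpoints: 1.5, 5.5, 9.5, 13.5, 17.5
Σfm = 7×1.5 + 9×5.5 + 13×9.5 + 13×13.5 + 11×17.5 = 551.5
n = Σf = 53
Mean = 551.5 / 53 = 10.4057

10.406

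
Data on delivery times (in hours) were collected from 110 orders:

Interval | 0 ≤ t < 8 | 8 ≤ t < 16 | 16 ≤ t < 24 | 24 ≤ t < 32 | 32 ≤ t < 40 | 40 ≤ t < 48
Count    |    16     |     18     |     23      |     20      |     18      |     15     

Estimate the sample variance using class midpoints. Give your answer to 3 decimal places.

Midpoints: 4, 12, 20, 28, 36, 44
n = 110, Σfm = 2608, mean = 23.7091
Σfm² = 80096
Σf(m − x̄)² = Σfm² − (Σfm)²/n = 80096 − 2608²/110 = 18262.6909
Sample variance = 18262.6909 / 109 = 167.5476

167.548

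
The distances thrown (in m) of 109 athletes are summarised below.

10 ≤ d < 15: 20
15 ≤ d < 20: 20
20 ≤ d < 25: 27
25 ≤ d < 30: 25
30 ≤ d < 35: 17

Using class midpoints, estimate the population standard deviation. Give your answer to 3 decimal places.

Midpoints: 12.5, 17.5, 22.5, 27.5, 32.5
n = 109, Σfm = 2447.5, mean = 22.4541
Σfm² = 59781.25
Σf(m − x̄)² = Σfm² − (Σfm)²/n = 59781.25 − 2447.5²/109 = 4824.7706
Population variance = 4824.7706 / 109 = 44.2640
Standard deviation = √44.2640 = 6.6531

6.653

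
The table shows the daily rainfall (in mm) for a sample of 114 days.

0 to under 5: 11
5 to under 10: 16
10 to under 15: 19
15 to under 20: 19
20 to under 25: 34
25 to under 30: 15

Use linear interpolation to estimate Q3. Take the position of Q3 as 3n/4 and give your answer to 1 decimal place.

Cumulative frequencies: 11, 27, 46, 65, 99, 114
n = 114; position = 3n/4 = 85.5.
This falls in the class 20 to under 25: L = 20, F = 65, f = 34, h = 5.
Upper quartile ≈ 20 + ((85.5 − 65) / 34) × 5 = 23.0147

23.0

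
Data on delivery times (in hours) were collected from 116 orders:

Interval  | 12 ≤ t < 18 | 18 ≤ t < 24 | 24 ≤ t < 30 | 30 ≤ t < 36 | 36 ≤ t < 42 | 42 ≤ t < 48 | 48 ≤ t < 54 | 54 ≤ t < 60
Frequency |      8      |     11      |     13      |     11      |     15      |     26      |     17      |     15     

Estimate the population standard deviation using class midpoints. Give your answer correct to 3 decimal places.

Midpoints: 15, 21, 27, 33, 39, 45, 51, 57
n = 116, Σfm = 4542, mean = 39.1552
Σfm² = 196524
Σf(m − x̄)² = Σfm² − (Σfm)²/n = 196524 − 4542²/116 = 18681.2069
Population variance = 18681.2069 / 116 = 161.0449
Standard deviation = √161.0449 = 12.6903

12.690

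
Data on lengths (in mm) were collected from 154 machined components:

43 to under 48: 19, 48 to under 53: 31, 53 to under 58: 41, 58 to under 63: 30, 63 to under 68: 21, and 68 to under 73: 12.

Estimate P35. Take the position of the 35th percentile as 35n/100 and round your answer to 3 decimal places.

Cumulative frequencies: 19, 50, 91, 121, 142, 154
n = 154; position = 35n/100 = 53.9.
This falls in the class 53 to under 58: L = 53, F = 50, f = 41, h = 5.
35th percentile ≈ 53 + ((53.9 − 50) / 41) × 5 = 53.4756

53.476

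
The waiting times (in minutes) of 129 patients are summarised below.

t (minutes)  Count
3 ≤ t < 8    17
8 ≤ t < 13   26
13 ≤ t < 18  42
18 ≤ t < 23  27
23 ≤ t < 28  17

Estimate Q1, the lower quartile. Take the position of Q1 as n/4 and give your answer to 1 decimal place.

Cumulative frequencies: 17, 43, 85, 112, 129
n = 129; position = n/4 = 32.25.
This falls in the class 8 ≤ t < 13: L = 8, F = 17, f = 26, h = 5.
Lower quartile ≈ 8 + ((32.25 − 17) / 26) × 5 = 10.9327

10.9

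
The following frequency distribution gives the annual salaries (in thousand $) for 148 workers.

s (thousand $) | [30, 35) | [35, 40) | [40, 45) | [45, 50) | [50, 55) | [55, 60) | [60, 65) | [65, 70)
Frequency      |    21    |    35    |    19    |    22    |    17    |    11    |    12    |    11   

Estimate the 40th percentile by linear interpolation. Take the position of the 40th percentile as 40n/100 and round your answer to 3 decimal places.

40.842

Cumulative frequencies: 21, 56, 75, 97, 114, 125, 137, 148
n = 148; position = 40n/100 = 59.2.
This falls in the class [40, 45): L = 40, F = 56, f = 19, h = 5.
40th percentile ≈ 40 + ((59.2 − 56) / 19) × 5 = 40.8421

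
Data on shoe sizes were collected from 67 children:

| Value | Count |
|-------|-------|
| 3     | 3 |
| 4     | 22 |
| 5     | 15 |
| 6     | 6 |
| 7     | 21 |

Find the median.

5

Cumulative frequencies: 3, 25, 40, 46, 67
n = 67, so the median is the value in position (n+1)/2 = 34.
Position 34 falls at value 5.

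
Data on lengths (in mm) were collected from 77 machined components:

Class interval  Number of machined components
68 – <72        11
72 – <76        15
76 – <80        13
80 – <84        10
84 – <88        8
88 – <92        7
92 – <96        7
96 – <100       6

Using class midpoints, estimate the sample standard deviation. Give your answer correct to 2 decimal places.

8.78

Midpoints: 70, 74, 78, 82, 86, 90, 94, 98
n = 77, Σfm = 6278, mean = 81.5325
Σfm² = 517716
Σf(m − x̄)² = Σfm² − (Σfm)²/n = 517716 − 6278²/77 = 5855.1688
Sample variance = 5855.1688 / 76 = 77.0417
Standard deviation = √77.0417 = 8.7773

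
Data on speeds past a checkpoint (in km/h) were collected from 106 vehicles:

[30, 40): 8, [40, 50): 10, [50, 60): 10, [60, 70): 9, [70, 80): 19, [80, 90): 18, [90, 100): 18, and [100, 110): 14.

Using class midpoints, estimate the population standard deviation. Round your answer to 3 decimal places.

Midpoints: 35, 45, 55, 65, 75, 85, 95, 105
n = 106, Σfm = 8000, mean = 75.4717
Σfm² = 652050
Σf(m − x̄)² = Σfm² − (Σfm)²/n = 652050 − 8000²/106 = 48276.4151
Population variance = 48276.4151 / 106 = 455.4379
Standard deviation = √455.4379 = 21.3410

21.341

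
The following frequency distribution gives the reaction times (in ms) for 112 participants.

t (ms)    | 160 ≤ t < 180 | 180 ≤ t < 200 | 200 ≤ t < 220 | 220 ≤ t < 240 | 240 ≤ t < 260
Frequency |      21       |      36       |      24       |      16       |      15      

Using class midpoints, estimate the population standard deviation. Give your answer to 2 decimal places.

25.83

Midpoints: 170, 190, 210, 230, 250
n = 112, Σfm = 22880, mean = 204.2857
Σfm² = 4748800
Σf(m − x̄)² = Σfm² − (Σfm)²/n = 4748800 − 22880²/112 = 74742.8571
Population variance = 74742.8571 / 112 = 667.3469
Standard deviation = √667.3469 = 25.8331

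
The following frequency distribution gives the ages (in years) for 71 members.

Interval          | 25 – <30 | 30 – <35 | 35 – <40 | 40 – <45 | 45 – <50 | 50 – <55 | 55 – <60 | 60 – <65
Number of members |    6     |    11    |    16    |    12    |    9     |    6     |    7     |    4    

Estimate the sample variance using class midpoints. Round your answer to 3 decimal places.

Midpoints: 27.5, 32.5, 37.5, 42.5, 47.5, 52.5, 57.5, 62.5
n = 71, Σfm = 3027.5, mean = 42.6408
Σfm² = 135943.75
Σf(m − x̄)² = Σfm² − (Σfm)²/n = 135943.75 − 3027.5²/71 = 6848.5915
Sample variance = 6848.5915 / 70 = 97.8370

97.837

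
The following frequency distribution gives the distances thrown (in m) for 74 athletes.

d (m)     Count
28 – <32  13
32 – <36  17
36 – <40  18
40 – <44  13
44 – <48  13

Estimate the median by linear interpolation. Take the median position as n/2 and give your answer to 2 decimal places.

Cumulative frequencies: 13, 30, 48, 61, 74
n = 74; position = n/2 = 37.
This falls in the class 36 – <40: L = 36, F = 30, f = 18, h = 4.
Median ≈ 36 + ((37 − 30) / 18) × 4 = 37.5556

37.56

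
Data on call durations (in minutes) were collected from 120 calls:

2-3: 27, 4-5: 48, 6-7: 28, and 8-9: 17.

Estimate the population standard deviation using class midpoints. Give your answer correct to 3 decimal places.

Midpoints: 2.5, 4.5, 6.5, 8.5
n = 120, Σfm = 610, mean = 5.0833
Σfm² = 3552
Σf(m − x̄)² = Σfm² − (Σfm)²/n = 3552 − 610²/120 = 451.1667
Population variance = 451.1667 / 120 = 3.7597
Standard deviation = √3.7597 = 1.9390

1.939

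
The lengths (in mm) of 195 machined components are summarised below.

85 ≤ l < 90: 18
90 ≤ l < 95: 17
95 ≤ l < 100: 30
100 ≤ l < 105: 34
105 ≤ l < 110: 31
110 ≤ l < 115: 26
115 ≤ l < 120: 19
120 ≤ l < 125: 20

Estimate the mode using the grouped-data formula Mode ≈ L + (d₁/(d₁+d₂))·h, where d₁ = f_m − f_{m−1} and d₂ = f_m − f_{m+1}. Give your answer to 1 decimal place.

Modal class: 100 ≤ l < 105 (highest frequency 34).
d₁ = 34 − 30 = 4, d₂ = 34 − 31 = 3
Mode ≈ 100 + (4/(4+3)) × 5 = 100 + 2.8571 = 102.8571

102.9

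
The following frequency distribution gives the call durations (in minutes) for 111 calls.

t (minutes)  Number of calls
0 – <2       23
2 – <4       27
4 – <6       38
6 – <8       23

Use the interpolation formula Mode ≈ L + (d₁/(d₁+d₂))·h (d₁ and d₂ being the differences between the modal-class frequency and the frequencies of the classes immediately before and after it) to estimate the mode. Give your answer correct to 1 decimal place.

Modal class: 4 – <6 (highest frequency 38).
d₁ = 38 − 27 = 11, d₂ = 38 − 23 = 15
Mode ≈ 4 + (11/(11+15)) × 2 = 4 + 0.8462 = 4.8462

4.8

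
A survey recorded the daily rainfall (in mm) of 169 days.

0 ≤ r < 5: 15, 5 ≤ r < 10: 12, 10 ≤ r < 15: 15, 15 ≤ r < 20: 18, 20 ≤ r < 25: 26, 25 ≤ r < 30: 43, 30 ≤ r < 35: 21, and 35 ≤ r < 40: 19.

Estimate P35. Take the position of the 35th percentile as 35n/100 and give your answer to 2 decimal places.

19.76

Cumulative frequencies: 15, 27, 42, 60, 86, 129, 150, 169
n = 169; position = 35n/100 = 59.15.
This falls in the class 15 ≤ r < 20: L = 15, F = 42, f = 18, h = 5.
35th percentile ≈ 15 + ((59.15 − 42) / 18) × 5 = 19.7639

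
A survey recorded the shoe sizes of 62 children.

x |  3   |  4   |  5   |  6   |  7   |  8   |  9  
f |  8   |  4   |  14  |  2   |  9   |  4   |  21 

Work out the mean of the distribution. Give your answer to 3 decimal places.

Values: 3, 4, 5, 6, 7, 8, 9
Σfx = 8×3 + 4×4 + 14×5 + 2×6 + 9×7 + 4×8 + 21×9 = 406
n = Σf = 62
Mean = 406 / 62 = 6.5484

6.548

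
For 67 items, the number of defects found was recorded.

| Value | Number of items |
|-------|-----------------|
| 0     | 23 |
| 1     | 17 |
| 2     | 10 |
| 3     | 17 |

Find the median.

1

Cumulative frequencies: 23, 40, 50, 67
n = 67, so the median is the value in position (n+1)/2 = 34.
Position 34 falls at value 1.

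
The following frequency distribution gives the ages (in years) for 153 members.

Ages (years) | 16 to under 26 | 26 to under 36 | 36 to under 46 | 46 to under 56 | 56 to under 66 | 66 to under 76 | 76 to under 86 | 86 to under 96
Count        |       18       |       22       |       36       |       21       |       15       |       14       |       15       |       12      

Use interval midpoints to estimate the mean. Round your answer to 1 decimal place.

51.1

Midpoints: 21, 31, 41, 51, 61, 71, 81, 91
Σfm = 18×21 + 22×31 + 36×41 + 21×51 + 15×61 + 14×71 + 15×81 + 12×91 = 7823
n = Σf = 153
Mean = 7823 / 153 = 51.1307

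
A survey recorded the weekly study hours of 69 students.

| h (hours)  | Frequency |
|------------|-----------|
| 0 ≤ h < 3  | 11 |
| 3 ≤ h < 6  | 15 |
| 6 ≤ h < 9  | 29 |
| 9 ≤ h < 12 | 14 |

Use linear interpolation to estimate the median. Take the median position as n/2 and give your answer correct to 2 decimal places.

6.88

Cumulative frequencies: 11, 26, 55, 69
n = 69; position = n/2 = 34.5.
This falls in the class 6 ≤ h < 9: L = 6, F = 26, f = 29, h = 3.
Median ≈ 6 + ((34.5 − 26) / 29) × 3 = 6.8793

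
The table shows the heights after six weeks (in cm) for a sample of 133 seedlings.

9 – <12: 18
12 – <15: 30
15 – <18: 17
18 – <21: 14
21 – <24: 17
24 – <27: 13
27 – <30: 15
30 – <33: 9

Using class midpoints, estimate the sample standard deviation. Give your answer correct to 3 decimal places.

Midpoints: 10.5, 13.5, 16.5, 19.5, 22.5, 25.5, 28.5, 31.5
n = 133, Σfm = 2572.5, mean = 19.3421
Σfm² = 55577.25
Σf(m − x̄)² = Σfm² − (Σfm)²/n = 55577.25 − 2572.5²/133 = 5819.6842
Sample variance = 5819.6842 / 132 = 44.0885
Standard deviation = √44.0885 = 6.6399

6.640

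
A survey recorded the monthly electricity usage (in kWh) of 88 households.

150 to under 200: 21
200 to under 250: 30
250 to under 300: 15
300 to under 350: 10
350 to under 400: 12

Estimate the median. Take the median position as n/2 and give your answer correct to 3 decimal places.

Cumulative frequencies: 21, 51, 66, 76, 88
n = 88; position = n/2 = 44.
This falls in the class 200 to under 250: L = 200, F = 21, f = 30, h = 50.
Median ≈ 200 + ((44 − 21) / 30) × 50 = 238.3333

238.333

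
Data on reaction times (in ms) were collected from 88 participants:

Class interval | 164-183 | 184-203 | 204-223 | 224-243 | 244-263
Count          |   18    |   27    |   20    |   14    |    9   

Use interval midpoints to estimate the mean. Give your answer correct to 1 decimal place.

Midpoints: 173.5, 193.5, 213.5, 233.5, 253.5
Σfm = 18×173.5 + 27×193.5 + 20×213.5 + 14×233.5 + 9×253.5 = 18168
n = Σf = 88
Mean = 18168 / 88 = 206.4545

206.5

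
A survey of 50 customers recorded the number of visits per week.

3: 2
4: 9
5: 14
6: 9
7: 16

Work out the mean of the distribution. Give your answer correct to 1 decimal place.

5.6

Values: 3, 4, 5, 6, 7
Σfx = 2×3 + 9×4 + 14×5 + 9×6 + 16×7 = 278
n = Σf = 50
Mean = 278 / 50 = 5.5600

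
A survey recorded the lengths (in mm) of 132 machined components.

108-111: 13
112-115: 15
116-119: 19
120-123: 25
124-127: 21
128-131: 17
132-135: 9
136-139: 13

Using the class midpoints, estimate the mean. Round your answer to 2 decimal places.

Midpoints: 109.5, 113.5, 117.5, 121.5, 125.5, 129.5, 133.5, 137.5
Σfm = 13×109.5 + 15×113.5 + 19×117.5 + 25×121.5 + 21×125.5 + 17×129.5 + 9×133.5 + 13×137.5 = 16222
n = Σf = 132
Mean = 16222 / 132 = 122.8939

122.89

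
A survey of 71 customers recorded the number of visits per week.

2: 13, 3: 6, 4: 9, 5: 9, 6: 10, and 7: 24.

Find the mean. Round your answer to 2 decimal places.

4.97

Values: 2, 3, 4, 5, 6, 7
Σfx = 13×2 + 6×3 + 9×4 + 9×5 + 10×6 + 24×7 = 353
n = Σf = 71
Mean = 353 / 71 = 4.9718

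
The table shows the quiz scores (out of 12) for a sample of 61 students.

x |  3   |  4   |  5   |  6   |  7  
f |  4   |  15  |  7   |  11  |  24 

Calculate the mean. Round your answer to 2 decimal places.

Values: 3, 4, 5, 6, 7
Σfx = 4×3 + 15×4 + 7×5 + 11×6 + 24×7 = 341
n = Σf = 61
Mean = 341 / 61 = 5.5902

5.59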